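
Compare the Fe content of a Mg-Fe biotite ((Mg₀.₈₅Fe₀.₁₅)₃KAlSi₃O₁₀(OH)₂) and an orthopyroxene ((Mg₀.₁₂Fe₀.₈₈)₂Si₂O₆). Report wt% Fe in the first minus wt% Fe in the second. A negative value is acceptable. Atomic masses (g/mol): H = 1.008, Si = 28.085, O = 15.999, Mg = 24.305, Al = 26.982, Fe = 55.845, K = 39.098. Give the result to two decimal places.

-32.53 percentage points

M((Mg₀.₈₅Fe₀.₁₅)₃KAlSi₃O₁₀(OH)₂) = 431.447 g/mol, so wt% Fe = 25.130/431.447 × 100 = 5.82%.
M((Mg₀.₁₂Fe₀.₈₈)₂Si₂O₆) = 256.284 g/mol, so wt% Fe = 98.287/256.284 × 100 = 38.35%.
5.82 − 38.35 = -32.53 pp.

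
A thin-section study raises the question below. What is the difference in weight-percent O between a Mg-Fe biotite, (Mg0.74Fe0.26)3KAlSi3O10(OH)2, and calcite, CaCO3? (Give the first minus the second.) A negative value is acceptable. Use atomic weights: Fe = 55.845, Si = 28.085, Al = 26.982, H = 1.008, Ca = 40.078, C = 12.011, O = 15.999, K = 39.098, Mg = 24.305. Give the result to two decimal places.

O in (Mg0.74Fe0.26)3KAlSi3O10(OH)2: molar mass 441.855 g/mol; 12×15.999 = 191.988 g → 43.45 wt%.
O in CaCO3: molar mass 100.086 g/mol; 3×15.999 = 47.997 g → 47.96 wt%.
Difference = 43.45 − 47.96 = -4.51 percentage points.

-4.51 percentage points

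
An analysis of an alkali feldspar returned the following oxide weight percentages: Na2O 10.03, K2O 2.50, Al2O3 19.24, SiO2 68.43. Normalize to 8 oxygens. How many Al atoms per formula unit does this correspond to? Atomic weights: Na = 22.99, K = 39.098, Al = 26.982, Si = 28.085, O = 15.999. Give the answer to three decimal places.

0.996 Al apfu

Na2O: 10.03/61.979 = 0.16183 mol → 0.32366 mol Na, 0.16183 mol O.
K2O: 2.50/94.195 = 0.02654 mol → 0.05308 mol K, 0.02654 mol O.
Al2O3: 19.24/101.961 = 0.18870 mol → 0.37740 mol Al, 0.56610 mol O.
SiO2: 68.43/60.083 = 1.13892 mol → 1.13892 mol Si, 2.27784 mol O.
Total oxygen = 3.03231 mol. Normalization factor = 8/3.03231 = 2.63825.
Al per 8 O = 0.37740 × 2.63825 = 0.996.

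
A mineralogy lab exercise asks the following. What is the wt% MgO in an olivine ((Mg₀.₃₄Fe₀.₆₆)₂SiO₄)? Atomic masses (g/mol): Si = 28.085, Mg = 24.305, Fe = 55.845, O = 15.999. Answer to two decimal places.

Formula mass = 182.324 g/mol.
0.68 Mg → 0.6800 mol MgO per formula unit; M(MgO) = 40.304, so MgO mass = 27.407 g.
27.407/182.324 × 100 = 15.03 wt%.

15.03 wt%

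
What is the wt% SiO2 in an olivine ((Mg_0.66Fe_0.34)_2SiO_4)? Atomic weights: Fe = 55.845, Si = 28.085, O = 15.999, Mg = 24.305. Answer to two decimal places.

Formula mass = 162.138 g/mol.
1 Si → 1.0000 mol SiO2 per formula unit; M(SiO2) = 60.083, so SiO2 mass = 60.083 g.
60.083/162.138 × 100 = 37.06 wt%.

37.06 wt%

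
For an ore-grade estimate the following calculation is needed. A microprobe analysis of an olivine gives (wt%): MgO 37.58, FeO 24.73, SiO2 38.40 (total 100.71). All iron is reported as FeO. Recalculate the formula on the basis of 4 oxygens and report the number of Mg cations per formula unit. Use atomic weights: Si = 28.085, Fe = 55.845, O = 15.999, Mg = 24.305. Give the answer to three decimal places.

37.58 wt% MgO ÷ 40.304 g/mol = 0.93241 mol, giving 0.93241 Mg and 0.93241 O.
24.73 wt% FeO ÷ 71.844 g/mol = 0.34422 mol, giving 0.34422 Fe and 0.34422 O.
38.40 wt% SiO2 ÷ 60.083 g/mol = 0.63912 mol, giving 0.63912 Si and 1.27824 O.
Oxygen sums to 2.55487; scaling by 4/2.55487 = 1.56564 puts the formula on 4 O.
Mg: 0.93241 × 1.56564 = 1.460 atoms per formula unit.

1.460 Mg apfu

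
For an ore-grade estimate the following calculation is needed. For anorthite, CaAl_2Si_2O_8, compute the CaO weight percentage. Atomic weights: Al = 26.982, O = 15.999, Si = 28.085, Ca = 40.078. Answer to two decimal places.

20.16 wt%

Formula mass = 278.204 g/mol.
1 Ca → 1.0000 mol CaO per formula unit; M(CaO) = 56.077, so CaO mass = 56.077 g.
56.077/278.204 × 100 = 20.16 wt%.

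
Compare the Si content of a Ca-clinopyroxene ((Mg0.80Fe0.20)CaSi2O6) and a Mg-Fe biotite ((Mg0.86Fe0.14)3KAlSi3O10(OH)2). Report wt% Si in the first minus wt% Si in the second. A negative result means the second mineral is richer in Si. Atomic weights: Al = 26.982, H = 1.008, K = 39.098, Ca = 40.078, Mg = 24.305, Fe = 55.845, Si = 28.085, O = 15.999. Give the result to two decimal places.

M((Mg0.80Fe0.20)CaSi2O6) = 222.855 g/mol, so wt% Si = 56.170/222.855 × 100 = 25.20%.
M((Mg0.86Fe0.14)3KAlSi3O10(OH)2) = 430.501 g/mol, so wt% Si = 84.255/430.501 × 100 = 19.57%.
25.20 − 19.57 = 5.63 pp.

5.63 percentage points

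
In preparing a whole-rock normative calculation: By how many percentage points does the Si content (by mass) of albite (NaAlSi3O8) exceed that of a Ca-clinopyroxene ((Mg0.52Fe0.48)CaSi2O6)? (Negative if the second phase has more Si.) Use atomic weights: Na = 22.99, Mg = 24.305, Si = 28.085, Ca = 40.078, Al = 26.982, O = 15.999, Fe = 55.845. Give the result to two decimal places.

Si in NaAlSi3O8: molar mass 262.219 g/mol; 3×28.085 = 84.255 g → 32.13 wt%.
Si in (Mg0.52Fe0.48)CaSi2O6: molar mass 231.686 g/mol; 2×28.085 = 56.170 g → 24.24 wt%.
Difference = 32.13 − 24.24 = 7.89 percentage points.

7.89 percentage points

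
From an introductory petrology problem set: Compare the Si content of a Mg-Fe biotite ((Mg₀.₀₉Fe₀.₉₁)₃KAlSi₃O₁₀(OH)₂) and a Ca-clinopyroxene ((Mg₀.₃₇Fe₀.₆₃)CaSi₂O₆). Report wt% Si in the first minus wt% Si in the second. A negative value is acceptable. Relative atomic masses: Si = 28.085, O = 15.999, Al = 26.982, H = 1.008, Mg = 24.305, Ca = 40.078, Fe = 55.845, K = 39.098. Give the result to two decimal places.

Si in (Mg₀.₀₉Fe₀.₉₁)₃KAlSi₃O₁₀(OH)₂: molar mass 503.358 g/mol; 3×28.085 = 84.255 g → 16.74 wt%.
Si in (Mg₀.₃₇Fe₀.₆₃)CaSi₂O₆: molar mass 236.417 g/mol; 2×28.085 = 56.170 g → 23.76 wt%.
Difference = 16.74 − 23.76 = -7.02 percentage points.

-7.02 percentage points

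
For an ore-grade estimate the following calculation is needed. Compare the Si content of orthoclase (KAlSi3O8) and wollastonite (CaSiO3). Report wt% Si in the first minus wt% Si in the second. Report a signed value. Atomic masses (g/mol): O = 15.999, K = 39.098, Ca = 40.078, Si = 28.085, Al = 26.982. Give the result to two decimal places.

Si in KAlSi3O8: molar mass 278.327 g/mol; 3×28.085 = 84.255 g → 30.27 wt%.
Si in CaSiO3: molar mass 116.160 g/mol; 1×28.085 = 28.085 g → 24.18 wt%.
Difference = 30.27 − 24.18 = 6.09 percentage points.

6.09 percentage points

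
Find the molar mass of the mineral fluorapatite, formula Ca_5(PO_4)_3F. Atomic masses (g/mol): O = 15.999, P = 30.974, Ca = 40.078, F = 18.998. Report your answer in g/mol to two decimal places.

M = 5·40.078 + 3·30.974 + 12·15.999 + 1·18.998

504.30 g/mol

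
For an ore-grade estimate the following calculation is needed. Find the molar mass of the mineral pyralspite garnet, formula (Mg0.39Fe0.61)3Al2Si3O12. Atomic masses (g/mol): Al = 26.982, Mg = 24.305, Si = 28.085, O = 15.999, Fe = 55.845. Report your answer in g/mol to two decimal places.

The formula mass is the sum 1.17·24.305 + 1.83·55.845 + 2·26.982 + 3·28.085 + 12·15.999.

460.84 g/mol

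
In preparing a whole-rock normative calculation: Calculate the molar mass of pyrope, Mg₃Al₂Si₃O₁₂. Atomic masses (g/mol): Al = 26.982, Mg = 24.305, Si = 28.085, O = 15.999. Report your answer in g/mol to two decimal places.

The formula mass is the sum 3·24.305 + 2·26.982 + 3·28.085 + 12·15.999.

403.12 g/mol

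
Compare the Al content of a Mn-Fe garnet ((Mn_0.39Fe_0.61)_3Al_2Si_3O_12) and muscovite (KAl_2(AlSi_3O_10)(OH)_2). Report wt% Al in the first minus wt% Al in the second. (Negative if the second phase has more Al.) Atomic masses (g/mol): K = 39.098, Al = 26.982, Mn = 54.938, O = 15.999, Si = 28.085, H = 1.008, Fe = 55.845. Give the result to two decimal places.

-9.46 percentage points

Al in (Mn_0.39Fe_0.61)_3Al_2Si_3O_12: molar mass 496.681 g/mol; 2×26.982 = 53.964 g → 10.86 wt%.
Al in KAl_2(AlSi_3O_10)(OH)_2: molar mass 398.303 g/mol; 3×26.982 = 80.946 g → 20.32 wt%.
Difference = 10.86 − 20.32 = -9.46 percentage points.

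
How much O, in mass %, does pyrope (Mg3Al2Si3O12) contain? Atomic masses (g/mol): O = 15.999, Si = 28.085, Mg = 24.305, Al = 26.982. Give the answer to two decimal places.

M(Mg3Al2Si3O12) = 403.122 g/mol.
O contributes 12 × 15.999 = 191.988 g per mole.
191.988/403.122 = 0.4763 → 47.63%.

47.63 mass %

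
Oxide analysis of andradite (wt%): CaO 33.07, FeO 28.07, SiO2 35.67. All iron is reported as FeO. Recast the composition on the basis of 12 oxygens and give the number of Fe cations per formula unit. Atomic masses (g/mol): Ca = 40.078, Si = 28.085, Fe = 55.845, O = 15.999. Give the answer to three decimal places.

2.163 Fe apfu

33.07 wt% CaO ÷ 56.077 g/mol = 0.58972 mol, giving 0.58972 Ca and 0.58972 O.
28.07 wt% FeO ÷ 71.844 g/mol = 0.39071 mol, giving 0.39071 Fe and 0.39071 O.
35.67 wt% SiO2 ÷ 60.083 g/mol = 0.59368 mol, giving 0.59368 Si and 1.18736 O.
Oxygen sums to 2.16779; scaling by 12/2.16779 = 5.53559 puts the formula on 12 O.
Fe: 0.39071 × 5.53559 = 2.163 atoms per formula unit.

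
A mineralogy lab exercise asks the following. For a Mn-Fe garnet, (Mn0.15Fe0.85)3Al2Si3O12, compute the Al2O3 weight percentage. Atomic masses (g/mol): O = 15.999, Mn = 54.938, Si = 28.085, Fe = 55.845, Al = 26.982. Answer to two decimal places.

Formula mass = 497.334 g/mol.
2 Al → 1.0000 mol Al2O3 per formula unit; M(Al2O3) = 101.961, so Al2O3 mass = 101.961 g.
101.961/497.334 × 100 = 20.50 wt%.

20.50 wt%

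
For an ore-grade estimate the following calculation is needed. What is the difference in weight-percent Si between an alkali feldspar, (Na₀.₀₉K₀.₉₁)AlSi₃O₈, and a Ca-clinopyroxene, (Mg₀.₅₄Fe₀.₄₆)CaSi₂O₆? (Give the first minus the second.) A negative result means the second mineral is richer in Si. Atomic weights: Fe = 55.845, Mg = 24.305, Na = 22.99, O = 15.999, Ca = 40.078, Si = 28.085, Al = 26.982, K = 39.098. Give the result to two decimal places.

First mineral: 84.255 g Si in 276.877 g formula = 30.43 wt% Si.
Second mineral: 56.170 g Si in 231.055 g formula = 24.31 wt% Si.
30.43% − 24.31% gives a difference of 6.12 percentage points.

6.12 percentage points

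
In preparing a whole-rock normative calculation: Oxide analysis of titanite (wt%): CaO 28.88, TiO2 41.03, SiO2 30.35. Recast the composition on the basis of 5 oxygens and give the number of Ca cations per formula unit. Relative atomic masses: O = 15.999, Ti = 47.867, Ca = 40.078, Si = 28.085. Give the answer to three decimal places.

1.009 Ca apfu

28.88 wt% CaO ÷ 56.077 g/mol = 0.51501 mol, giving 0.51501 Ca and 0.51501 O.
41.03 wt% TiO2 ÷ 79.865 g/mol = 0.51374 mol, giving 0.51374 Ti and 1.02748 O.
30.35 wt% SiO2 ÷ 60.083 g/mol = 0.50513 mol, giving 0.50513 Si and 1.01026 O.
Oxygen sums to 2.55275; scaling by 5/2.55275 = 1.95867 puts the formula on 5 O.
Ca: 0.51501 × 1.95867 = 1.009 atoms per formula unit.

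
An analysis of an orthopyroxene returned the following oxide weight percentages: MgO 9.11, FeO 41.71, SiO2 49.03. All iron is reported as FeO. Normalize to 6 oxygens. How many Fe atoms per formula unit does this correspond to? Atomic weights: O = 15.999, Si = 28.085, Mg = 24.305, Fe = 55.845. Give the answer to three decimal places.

9.11 wt% MgO ÷ 40.304 g/mol = 0.22603 mol, giving 0.22603 Mg and 0.22603 O.
41.71 wt% FeO ÷ 71.844 g/mol = 0.58056 mol, giving 0.58056 Fe and 0.58056 O.
49.03 wt% SiO2 ÷ 60.083 g/mol = 0.81604 mol, giving 0.81604 Si and 1.63208 O.
Oxygen sums to 2.43867; scaling by 6/2.43867 = 2.46036 puts the formula on 6 O.
Fe: 0.58056 × 2.46036 = 1.428 atoms per formula unit.

1.428 Fe apfu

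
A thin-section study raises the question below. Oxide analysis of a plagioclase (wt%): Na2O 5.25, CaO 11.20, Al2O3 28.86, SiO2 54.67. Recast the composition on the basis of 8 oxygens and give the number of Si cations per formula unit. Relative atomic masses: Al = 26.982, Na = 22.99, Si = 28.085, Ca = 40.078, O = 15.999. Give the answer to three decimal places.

2.465 Si apfu

Na2O: 5.25/61.979 = 0.08471 mol → 0.16942 mol Na, 0.08471 mol O.
CaO: 11.20/56.077 = 0.19973 mol → 0.19973 mol Ca, 0.19973 mol O.
Al2O3: 28.86/101.961 = 0.28305 mol → 0.56610 mol Al, 0.84915 mol O.
SiO2: 54.67/60.083 = 0.90991 mol → 0.90991 mol Si, 1.81982 mol O.
Total oxygen = 2.95341 mol. Normalization factor = 8/2.95341 = 2.70873.
Si per 8 O = 0.90991 × 2.70873 = 2.465.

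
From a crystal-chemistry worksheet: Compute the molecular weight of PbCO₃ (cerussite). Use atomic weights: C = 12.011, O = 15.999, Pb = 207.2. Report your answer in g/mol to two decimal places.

267.21 g/mol

Pb: 1 × 207.2 = 207.2000
C: 1 × 12.011 = 12.0110
O: 3 × 15.999 = 47.9970
Summing the contributions gives the formula mass.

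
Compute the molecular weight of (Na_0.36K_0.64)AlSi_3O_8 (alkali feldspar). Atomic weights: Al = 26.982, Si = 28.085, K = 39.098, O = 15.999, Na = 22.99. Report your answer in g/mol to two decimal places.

272.53 g/mol

Na: 0.36 × 22.99 = 8.2764
K: 0.64 × 39.098 = 25.0227
Al: 1 × 26.982 = 26.9820
Si: 3 × 28.085 = 84.2550
O: 8 × 15.999 = 127.9920
Summing the contributions gives the formula mass.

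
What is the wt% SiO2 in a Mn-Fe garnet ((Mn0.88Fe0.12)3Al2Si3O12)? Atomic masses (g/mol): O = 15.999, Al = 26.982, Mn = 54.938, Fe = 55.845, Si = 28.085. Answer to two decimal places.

Molar mass of (Mn0.88Fe0.12)3Al2Si3O12 = 2.64·54.938 + 0.36·55.845 + 2·26.982 + 3·28.085 + 12·15.999 = 495.348 g/mol.
Each formula unit contains 3 Si, equivalent to 3/1 = 3.0000 mol SiO2.
M(SiO2) = 1×28.085 + 2×15.999 = 60.083 g/mol.
Mass of SiO2 per formula unit = 3.0000 × 60.083 = 180.249 g.
SiO2 wt% = 180.249 / 495.348 × 100 = 36.39%.

36.39 wt%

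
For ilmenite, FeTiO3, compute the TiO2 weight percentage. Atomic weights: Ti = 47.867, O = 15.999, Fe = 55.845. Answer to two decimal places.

M(FeTiO3) = 151.709 g/mol; M(TiO2) = 79.865 g/mol.
Moles TiO2 per formula unit = 1 Ti ÷ 1 = 1.0000.
TiO2 fraction = (1.0000 × 79.865) / 151.709 = 79.865/151.709 = 0.5264.

52.64 wt%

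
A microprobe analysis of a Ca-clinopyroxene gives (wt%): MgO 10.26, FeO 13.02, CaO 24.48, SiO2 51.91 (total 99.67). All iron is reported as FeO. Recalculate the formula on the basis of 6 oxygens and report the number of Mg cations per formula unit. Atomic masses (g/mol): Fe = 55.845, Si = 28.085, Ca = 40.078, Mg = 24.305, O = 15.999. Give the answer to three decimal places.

0.587 Mg apfu

MgO (M=40.304): mol = 0.25457; Mg = 0.25457, O = 0.25457.
FeO (M=71.844): mol = 0.18123; Fe = 0.18123, O = 0.18123.
CaO (M=56.077): mol = 0.43654; Ca = 0.43654, O = 0.43654.
SiO2 (M=60.083): mol = 0.86397; Si = 0.86397, O = 1.72794.
ΣO = 2.60028; factor = 6/ΣO = 2.30744.
Mg apfu = 0.25457 × 2.30744 = 0.587.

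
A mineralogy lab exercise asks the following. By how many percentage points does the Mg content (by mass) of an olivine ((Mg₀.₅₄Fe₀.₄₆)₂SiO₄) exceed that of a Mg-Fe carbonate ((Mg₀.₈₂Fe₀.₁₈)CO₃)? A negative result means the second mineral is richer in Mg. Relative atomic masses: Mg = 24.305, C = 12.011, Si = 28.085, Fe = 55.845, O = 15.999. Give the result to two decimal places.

M((Mg₀.₅₄Fe₀.₄₆)₂SiO₄) = 169.708 g/mol, so wt% Mg = 26.249/169.708 × 100 = 15.47%.
M((Mg₀.₈₂Fe₀.₁₈)CO₃) = 89.990 g/mol, so wt% Mg = 19.930/89.990 × 100 = 22.15%.
15.47 − 22.15 = -6.68 pp.

-6.68 percentage points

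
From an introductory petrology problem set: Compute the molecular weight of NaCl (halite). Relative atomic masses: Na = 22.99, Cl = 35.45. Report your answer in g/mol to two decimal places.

58.44 g/mol

M = 1(22.99) + 1(35.45)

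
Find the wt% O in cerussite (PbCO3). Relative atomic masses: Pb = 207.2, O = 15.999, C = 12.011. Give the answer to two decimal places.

Molar mass of PbCO3: 1*207.2 + 1*12.011 + 3*15.999 = 267.208 g/mol.
Mass of O per formula unit: 3 × 15.999 = 47.997 g.
Weight fraction O = 47.997 / 267.208 = 0.1796.

17.96 mass %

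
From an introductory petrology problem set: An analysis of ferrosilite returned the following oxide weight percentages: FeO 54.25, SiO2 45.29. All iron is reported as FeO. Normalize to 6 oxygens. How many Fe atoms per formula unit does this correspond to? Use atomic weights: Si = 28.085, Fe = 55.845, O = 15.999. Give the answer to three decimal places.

2.002 Fe apfu

54.25 wt% FeO ÷ 71.844 g/mol = 0.75511 mol, giving 0.75511 Fe and 0.75511 O.
45.29 wt% SiO2 ÷ 60.083 g/mol = 0.75379 mol, giving 0.75379 Si and 1.50758 O.
Oxygen sums to 2.26269; scaling by 6/2.26269 = 2.65171 puts the formula on 6 O.
Fe: 0.75511 × 2.65171 = 2.002 atoms per formula unit.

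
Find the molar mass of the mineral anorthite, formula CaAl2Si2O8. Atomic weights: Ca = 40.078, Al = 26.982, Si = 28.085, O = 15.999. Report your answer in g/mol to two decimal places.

M = 1(40.078) + 2(26.982) + 2(28.085) + 8(15.999)

278.20 g/mol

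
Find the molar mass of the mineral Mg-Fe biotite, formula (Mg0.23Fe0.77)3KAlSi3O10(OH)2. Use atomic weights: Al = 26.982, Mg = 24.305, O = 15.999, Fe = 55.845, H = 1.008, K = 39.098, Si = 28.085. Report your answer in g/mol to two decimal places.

490.11 g/mol

M = 0.69(24.305) + 2.31(55.845) + 1(39.098) + 1(26.982) + 3(28.085) + 12(15.999) + 2(1.008)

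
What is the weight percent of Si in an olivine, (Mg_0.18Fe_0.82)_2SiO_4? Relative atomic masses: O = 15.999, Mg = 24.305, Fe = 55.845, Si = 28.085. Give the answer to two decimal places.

14.60 mass %

M((Mg_0.18Fe_0.82)_2SiO_4) = 192.417 g/mol.
Si contributes 1 × 28.085 = 28.085 g per mole.
28.085/192.417 = 0.1460 → 14.60%.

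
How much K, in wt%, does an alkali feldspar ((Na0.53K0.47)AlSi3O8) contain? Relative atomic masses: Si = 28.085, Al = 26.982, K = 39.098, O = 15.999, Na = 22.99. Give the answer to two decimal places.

6.81 wt%

Formula mass = 0.53×22.99 + 0.47×39.098 + 1×26.982 + 3×28.085 + 8×15.999 = 269.790 g/mol, of which 18.376 g is K.
So K makes up 18.376/269.790 = 0.0681 of the mass, i.e. 6.81%.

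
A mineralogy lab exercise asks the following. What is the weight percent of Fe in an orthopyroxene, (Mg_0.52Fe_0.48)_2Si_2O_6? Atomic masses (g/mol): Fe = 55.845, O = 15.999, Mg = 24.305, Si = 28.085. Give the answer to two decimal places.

M((Mg_0.52Fe_0.48)_2Si_2O_6) = 231.052 g/mol.
Fe contributes 0.96 × 55.845 = 53.611 g per mole.
53.611/231.052 = 0.2320 → 23.20%.

23.20 mass %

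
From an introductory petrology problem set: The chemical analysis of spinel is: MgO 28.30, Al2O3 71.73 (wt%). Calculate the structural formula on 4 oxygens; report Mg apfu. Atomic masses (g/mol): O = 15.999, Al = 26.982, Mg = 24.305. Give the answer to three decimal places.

0.999 Mg apfu

28.30 wt% MgO ÷ 40.304 g/mol = 0.70216 mol, giving 0.70216 Mg and 0.70216 O.
71.73 wt% Al2O3 ÷ 101.961 g/mol = 0.70350 mol, giving 1.40700 Al and 2.11050 O.
Oxygen sums to 2.81266; scaling by 4/2.81266 = 1.42214 puts the formula on 4 O.
Mg: 0.70216 × 1.42214 = 0.999 atoms per formula unit.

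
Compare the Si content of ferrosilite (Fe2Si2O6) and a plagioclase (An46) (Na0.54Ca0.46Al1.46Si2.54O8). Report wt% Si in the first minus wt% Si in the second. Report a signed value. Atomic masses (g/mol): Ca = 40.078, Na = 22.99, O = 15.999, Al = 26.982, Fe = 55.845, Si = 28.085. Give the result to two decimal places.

-5.17 percentage points

First mineral: 56.170 g Si in 263.854 g formula = 21.29 wt% Si.
Second mineral: 71.336 g Si in 269.572 g formula = 26.46 wt% Si.
21.29% − 26.46% gives a difference of -5.17 percentage points.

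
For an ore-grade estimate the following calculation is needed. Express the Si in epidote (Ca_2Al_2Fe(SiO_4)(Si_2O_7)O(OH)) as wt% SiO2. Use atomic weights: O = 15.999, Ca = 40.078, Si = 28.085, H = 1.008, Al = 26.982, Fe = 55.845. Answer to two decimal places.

M(Ca_2Al_2Fe(SiO_4)(Si_2O_7)O(OH)) = 483.215 g/mol; M(SiO2) = 60.083 g/mol.
Moles SiO2 per formula unit = 3 Si ÷ 1 = 3.0000.
SiO2 fraction = (3.0000 × 60.083) / 483.215 = 180.249/483.215 = 0.3730.

37.30 wt%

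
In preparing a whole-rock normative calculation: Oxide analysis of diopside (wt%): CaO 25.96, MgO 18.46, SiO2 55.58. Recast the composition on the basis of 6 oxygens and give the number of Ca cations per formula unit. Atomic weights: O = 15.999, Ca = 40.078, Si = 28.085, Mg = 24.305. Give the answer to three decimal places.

1.002 Ca apfu

CaO: 25.96/56.077 = 0.46293 mol → 0.46293 mol Ca, 0.46293 mol O.
MgO: 18.46/40.304 = 0.45802 mol → 0.45802 mol Mg, 0.45802 mol O.
SiO2: 55.58/60.083 = 0.92505 mol → 0.92505 mol Si, 1.85010 mol O.
Total oxygen = 2.77105 mol. Normalization factor = 6/2.77105 = 2.16524.
Ca per 6 O = 0.46293 × 2.16524 = 1.002.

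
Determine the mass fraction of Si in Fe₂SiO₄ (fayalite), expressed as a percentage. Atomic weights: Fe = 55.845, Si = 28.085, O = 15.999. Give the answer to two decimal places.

Molar mass of Fe₂SiO₄: 2×55.845 + 1×28.085 + 4×15.999 = 203.771 g/mol.
Mass of Si per formula unit: 1 × 28.085 = 28.085 g.
Weight fraction Si = 28.085 / 203.771 = 0.1378.

13.78 wt%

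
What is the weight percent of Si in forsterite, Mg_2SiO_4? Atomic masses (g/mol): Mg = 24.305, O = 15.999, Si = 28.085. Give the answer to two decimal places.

Molar mass of Mg_2SiO_4: 2*24.305 + 1*28.085 + 4*15.999 = 140.691 g/mol.
Mass of Si per formula unit: 1 × 28.085 = 28.085 g.
Weight fraction Si = 28.085 / 140.691 = 0.1996.

19.96 wt%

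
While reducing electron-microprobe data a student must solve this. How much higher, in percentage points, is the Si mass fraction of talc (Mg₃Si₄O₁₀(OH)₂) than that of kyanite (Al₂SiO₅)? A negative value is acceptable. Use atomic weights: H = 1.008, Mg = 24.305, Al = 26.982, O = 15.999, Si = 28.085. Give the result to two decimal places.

12.29 percentage points

M(Mg₃Si₄O₁₀(OH)₂) = 379.259 g/mol, so wt% Si = 112.340/379.259 × 100 = 29.62%.
M(Al₂SiO₅) = 162.044 g/mol, so wt% Si = 28.085/162.044 × 100 = 17.33%.
29.62 − 17.33 = 12.29 pp.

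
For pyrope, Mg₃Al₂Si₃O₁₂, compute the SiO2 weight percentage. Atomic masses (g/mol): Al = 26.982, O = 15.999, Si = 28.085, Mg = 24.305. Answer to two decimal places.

M(Mg₃Al₂Si₃O₁₂) = 403.122 g/mol; M(SiO2) = 60.083 g/mol.
Moles SiO2 per formula unit = 3 Si ÷ 1 = 3.0000.
SiO2 fraction = (3.0000 × 60.083) / 403.122 = 180.249/403.122 = 0.4471.

44.71 wt%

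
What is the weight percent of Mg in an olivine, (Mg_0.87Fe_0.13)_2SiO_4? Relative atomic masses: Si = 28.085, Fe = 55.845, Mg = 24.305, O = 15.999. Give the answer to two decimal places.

Molar mass of (Mg_0.87Fe_0.13)_2SiO_4: 1.74·24.305 + 0.26·55.845 + 1·28.085 + 4·15.999 = 148.891 g/mol.
Mass of Mg per formula unit: 1.74 × 24.305 = 42.291 g.
Weight fraction Mg = 42.291 / 148.891 = 0.2840.

28.40 weight percent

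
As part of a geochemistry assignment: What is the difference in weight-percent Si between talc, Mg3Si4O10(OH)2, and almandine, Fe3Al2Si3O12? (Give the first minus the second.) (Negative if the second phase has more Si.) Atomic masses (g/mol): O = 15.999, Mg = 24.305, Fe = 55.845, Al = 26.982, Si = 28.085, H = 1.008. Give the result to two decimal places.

First mineral: 112.340 g Si in 379.259 g formula = 29.62 wt% Si.
Second mineral: 84.255 g Si in 497.742 g formula = 16.93 wt% Si.
29.62% − 16.93% gives a difference of 12.69 percentage points.

12.69 percentage points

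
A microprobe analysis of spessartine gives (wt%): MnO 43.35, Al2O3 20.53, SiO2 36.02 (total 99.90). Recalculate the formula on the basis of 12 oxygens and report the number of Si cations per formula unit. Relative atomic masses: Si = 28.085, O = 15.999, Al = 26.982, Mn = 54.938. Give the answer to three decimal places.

43.35 wt% MnO ÷ 70.937 g/mol = 0.61111 mol, giving 0.61111 Mn and 0.61111 O.
20.53 wt% Al2O3 ÷ 101.961 g/mol = 0.20135 mol, giving 0.40270 Al and 0.60405 O.
36.02 wt% SiO2 ÷ 60.083 g/mol = 0.59950 mol, giving 0.59950 Si and 1.19900 O.
Oxygen sums to 2.41416; scaling by 12/2.41416 = 4.97067 puts the formula on 12 O.
Si: 0.59950 × 4.97067 = 2.980 atoms per formula unit.

2.980 Si apfu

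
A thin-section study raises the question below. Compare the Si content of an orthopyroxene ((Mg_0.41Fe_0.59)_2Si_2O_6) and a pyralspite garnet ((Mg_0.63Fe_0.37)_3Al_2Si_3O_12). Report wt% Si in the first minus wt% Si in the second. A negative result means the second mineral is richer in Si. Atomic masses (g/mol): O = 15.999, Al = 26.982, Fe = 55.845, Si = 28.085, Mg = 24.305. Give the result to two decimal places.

4.37 percentage points

Si in (Mg_0.41Fe_0.59)_2Si_2O_6: molar mass 237.991 g/mol; 2×28.085 = 56.170 g → 23.60 wt%.
Si in (Mg_0.63Fe_0.37)_3Al_2Si_3O_12: molar mass 438.131 g/mol; 3×28.085 = 84.255 g → 19.23 wt%.
Difference = 23.60 − 19.23 = 4.37 percentage points.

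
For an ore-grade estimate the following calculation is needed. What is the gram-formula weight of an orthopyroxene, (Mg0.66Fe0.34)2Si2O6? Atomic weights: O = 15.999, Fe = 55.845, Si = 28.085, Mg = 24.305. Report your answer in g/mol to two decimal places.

M = 1.32×24.305 + 0.68×55.845 + 2×28.085 + 6×15.999

222.22 g/mol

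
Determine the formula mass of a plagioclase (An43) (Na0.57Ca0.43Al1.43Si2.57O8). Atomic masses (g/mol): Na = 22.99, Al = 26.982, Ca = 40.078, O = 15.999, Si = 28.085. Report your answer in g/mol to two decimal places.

M = 0.57(22.99) + 0.43(40.078) + 1.43(26.982) + 2.57(28.085) + 8(15.999)

269.09 g/mol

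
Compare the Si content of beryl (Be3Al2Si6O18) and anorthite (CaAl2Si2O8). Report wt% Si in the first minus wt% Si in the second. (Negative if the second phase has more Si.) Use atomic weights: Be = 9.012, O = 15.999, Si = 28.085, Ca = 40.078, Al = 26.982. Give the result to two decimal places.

11.16 percentage points

First mineral: 168.510 g Si in 537.492 g formula = 31.35 wt% Si.
Second mineral: 56.170 g Si in 278.204 g formula = 20.19 wt% Si.
31.35% − 20.19% gives a difference of 11.16 percentage points.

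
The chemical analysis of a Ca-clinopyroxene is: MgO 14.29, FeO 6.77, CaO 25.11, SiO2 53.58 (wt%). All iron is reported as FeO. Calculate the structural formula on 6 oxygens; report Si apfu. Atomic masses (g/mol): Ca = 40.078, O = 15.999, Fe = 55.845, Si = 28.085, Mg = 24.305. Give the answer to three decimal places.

MgO (M=40.304): mol = 0.35456; Mg = 0.35456, O = 0.35456.
FeO (M=71.844): mol = 0.09423; Fe = 0.09423, O = 0.09423.
CaO (M=56.077): mol = 0.44778; Ca = 0.44778, O = 0.44778.
SiO2 (M=60.083): mol = 0.89177; Si = 0.89177, O = 1.78354.
ΣO = 2.68011; factor = 6/ΣO = 2.23871.
Si apfu = 0.89177 × 2.23871 = 1.996.

1.996 Si apfu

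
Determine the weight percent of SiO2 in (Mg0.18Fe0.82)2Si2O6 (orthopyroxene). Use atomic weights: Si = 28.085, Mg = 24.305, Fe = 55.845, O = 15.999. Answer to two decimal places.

Formula mass = 252.500 g/mol.
2 Si → 2.0000 mol SiO2 per formula unit; M(SiO2) = 60.083, so SiO2 mass = 120.166 g.
120.166/252.500 × 100 = 47.59 wt%.

47.59 wt%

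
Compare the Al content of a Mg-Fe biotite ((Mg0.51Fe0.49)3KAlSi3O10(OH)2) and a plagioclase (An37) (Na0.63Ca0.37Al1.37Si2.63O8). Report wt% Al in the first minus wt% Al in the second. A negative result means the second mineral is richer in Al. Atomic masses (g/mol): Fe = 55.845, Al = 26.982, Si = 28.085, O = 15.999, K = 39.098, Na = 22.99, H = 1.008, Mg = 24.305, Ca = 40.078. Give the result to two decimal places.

-7.97 percentage points

First mineral: 26.982 g Al in 463.618 g formula = 5.82 wt% Al.
Second mineral: 36.965 g Al in 268.133 g formula = 13.79 wt% Al.
5.82% − 13.79% gives a difference of -7.97 percentage points.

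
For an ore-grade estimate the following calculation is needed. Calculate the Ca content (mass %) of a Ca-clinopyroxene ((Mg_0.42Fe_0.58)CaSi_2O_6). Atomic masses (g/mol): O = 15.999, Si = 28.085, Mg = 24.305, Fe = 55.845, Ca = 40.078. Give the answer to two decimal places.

17.07 mass %

Molar mass of (Mg_0.42Fe_0.58)CaSi_2O_6: 0.42·24.305 + 0.58·55.845 + 1·40.078 + 2·28.085 + 6·15.999 = 234.840 g/mol.
Mass of Ca per formula unit: 1 × 40.078 = 40.078 g.
Weight fraction Ca = 40.078 / 234.840 = 0.1707.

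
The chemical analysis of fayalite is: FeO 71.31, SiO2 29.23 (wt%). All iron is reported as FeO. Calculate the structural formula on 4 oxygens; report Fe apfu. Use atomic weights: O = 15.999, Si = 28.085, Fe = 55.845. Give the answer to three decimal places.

71.31 wt% FeO ÷ 71.844 g/mol = 0.99257 mol, giving 0.99257 Fe and 0.99257 O.
29.23 wt% SiO2 ÷ 60.083 g/mol = 0.48649 mol, giving 0.48649 Si and 0.97298 O.
Oxygen sums to 1.96555; scaling by 4/1.96555 = 2.03505 puts the formula on 4 O.
Fe: 0.99257 × 2.03505 = 2.020 atoms per formula unit.

2.020 Fe apfu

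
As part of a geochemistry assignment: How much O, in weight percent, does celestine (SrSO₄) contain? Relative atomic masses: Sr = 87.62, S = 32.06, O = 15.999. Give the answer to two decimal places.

34.84 weight percent

Formula mass = 1*87.62 + 1*32.06 + 4*15.999 = 183.676 g/mol, of which 63.996 g is O.
So O makes up 63.996/183.676 = 0.3484 of the mass, i.e. 34.84%.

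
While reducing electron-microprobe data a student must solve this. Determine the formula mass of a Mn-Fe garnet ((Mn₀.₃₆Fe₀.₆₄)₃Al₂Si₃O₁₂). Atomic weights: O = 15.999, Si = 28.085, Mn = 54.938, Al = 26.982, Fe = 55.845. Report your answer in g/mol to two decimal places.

M = 1.08(54.938) + 1.92(55.845) + 2(26.982) + 3(28.085) + 12(15.999)

496.76 g/mol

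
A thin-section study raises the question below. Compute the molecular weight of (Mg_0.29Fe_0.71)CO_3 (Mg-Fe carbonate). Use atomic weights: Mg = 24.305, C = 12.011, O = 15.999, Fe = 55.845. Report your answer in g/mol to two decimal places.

M = 0.29(24.305) + 0.71(55.845) + 1(12.011) + 3(15.999)

106.71 g/mol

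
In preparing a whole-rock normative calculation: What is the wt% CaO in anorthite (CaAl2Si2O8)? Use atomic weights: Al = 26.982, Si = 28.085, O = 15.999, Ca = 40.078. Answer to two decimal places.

20.16 wt%

Formula mass = 278.204 g/mol.
1 Ca → 1.0000 mol CaO per formula unit; M(CaO) = 56.077, so CaO mass = 56.077 g.
56.077/278.204 × 100 = 20.16 wt%.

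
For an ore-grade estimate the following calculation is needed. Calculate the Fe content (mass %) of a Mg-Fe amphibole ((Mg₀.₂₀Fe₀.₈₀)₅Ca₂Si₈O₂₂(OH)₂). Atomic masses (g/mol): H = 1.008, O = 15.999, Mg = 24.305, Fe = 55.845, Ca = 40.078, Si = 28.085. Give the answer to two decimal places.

M((Mg₀.₂₀Fe₀.₈₀)₅Ca₂Si₈O₂₂(OH)₂) = 938.513 g/mol.
Fe contributes 4 × 55.845 = 223.380 g per mole.
223.380/938.513 = 0.2380 → 23.80%.

23.80 mass %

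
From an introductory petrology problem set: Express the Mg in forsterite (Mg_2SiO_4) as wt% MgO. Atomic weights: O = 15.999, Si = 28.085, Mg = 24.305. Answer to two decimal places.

57.29 wt%

Formula mass = 140.691 g/mol.
2 Mg → 2.0000 mol MgO per formula unit; M(MgO) = 40.304, so MgO mass = 80.608 g.
80.608/140.691 × 100 = 57.29 wt%.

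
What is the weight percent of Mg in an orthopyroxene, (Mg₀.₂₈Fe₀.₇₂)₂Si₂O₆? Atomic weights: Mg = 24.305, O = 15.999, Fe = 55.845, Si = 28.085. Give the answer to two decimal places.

Molar mass of (Mg₀.₂₈Fe₀.₇₂)₂Si₂O₆: 0.56·24.305 + 1.44·55.845 + 2·28.085 + 6·15.999 = 246.192 g/mol.
Mass of Mg per formula unit: 0.56 × 24.305 = 13.611 g.
Weight fraction Mg = 13.611 / 246.192 = 0.0553.

5.53 weight percent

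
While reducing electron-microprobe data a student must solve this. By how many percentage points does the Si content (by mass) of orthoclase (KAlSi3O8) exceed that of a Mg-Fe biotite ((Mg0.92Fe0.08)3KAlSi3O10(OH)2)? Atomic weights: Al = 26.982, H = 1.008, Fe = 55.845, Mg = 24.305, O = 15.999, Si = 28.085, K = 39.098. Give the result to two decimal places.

10.44 percentage points

M(KAlSi3O8) = 278.327 g/mol, so wt% Si = 84.255/278.327 × 100 = 30.27%.
M((Mg0.92Fe0.08)3KAlSi3O10(OH)2) = 424.824 g/mol, so wt% Si = 84.255/424.824 × 100 = 19.83%.
30.27 − 19.83 = 10.44 pp.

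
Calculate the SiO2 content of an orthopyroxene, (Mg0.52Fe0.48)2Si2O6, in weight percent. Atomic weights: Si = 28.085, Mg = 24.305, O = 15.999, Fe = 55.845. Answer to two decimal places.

Formula mass = 231.052 g/mol.
2 Si → 2.0000 mol SiO2 per formula unit; M(SiO2) = 60.083, so SiO2 mass = 120.166 g.
120.166/231.052 × 100 = 52.01 wt%.

52.01 wt%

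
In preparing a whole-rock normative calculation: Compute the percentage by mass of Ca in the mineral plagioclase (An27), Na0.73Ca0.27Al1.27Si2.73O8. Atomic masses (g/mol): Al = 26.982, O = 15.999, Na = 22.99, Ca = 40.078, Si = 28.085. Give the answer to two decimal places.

4.06 mass %

M(Na0.73Ca0.27Al1.27Si2.73O8) = 266.535 g/mol.
Ca contributes 0.27 × 40.078 = 10.821 g per mole.
10.821/266.535 = 0.0406 → 4.06%.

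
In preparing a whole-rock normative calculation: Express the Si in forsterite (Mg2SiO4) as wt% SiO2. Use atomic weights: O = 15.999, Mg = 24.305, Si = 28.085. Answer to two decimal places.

M(Mg2SiO4) = 140.691 g/mol; M(SiO2) = 60.083 g/mol.
Moles SiO2 per formula unit = 1 Si ÷ 1 = 1.0000.
SiO2 fraction = (1.0000 × 60.083) / 140.691 = 60.083/140.691 = 0.4271.

42.71 wt%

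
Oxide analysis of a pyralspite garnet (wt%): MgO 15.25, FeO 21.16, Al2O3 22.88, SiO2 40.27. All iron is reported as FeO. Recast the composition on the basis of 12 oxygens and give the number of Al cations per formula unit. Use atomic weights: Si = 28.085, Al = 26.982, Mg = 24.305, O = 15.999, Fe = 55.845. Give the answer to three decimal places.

2.005 Al apfu

MgO: 15.25/40.304 = 0.37837 mol → 0.37837 mol Mg, 0.37837 mol O.
FeO: 21.16/71.844 = 0.29453 mol → 0.29453 mol Fe, 0.29453 mol O.
Al2O3: 22.88/101.961 = 0.22440 mol → 0.44880 mol Al, 0.67320 mol O.
SiO2: 40.27/60.083 = 0.67024 mol → 0.67024 mol Si, 1.34048 mol O.
Total oxygen = 2.68658 mol. Normalization factor = 12/2.68658 = 4.46665.
Al per 12 O = 0.44880 × 4.46665 = 2.005.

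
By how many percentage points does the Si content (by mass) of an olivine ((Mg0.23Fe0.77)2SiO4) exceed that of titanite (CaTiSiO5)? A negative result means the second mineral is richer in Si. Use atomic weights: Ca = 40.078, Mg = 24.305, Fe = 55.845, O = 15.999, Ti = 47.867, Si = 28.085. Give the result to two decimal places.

Si in (Mg0.23Fe0.77)2SiO4: molar mass 189.263 g/mol; 1×28.085 = 28.085 g → 14.84 wt%.
Si in CaTiSiO5: molar mass 196.025 g/mol; 1×28.085 = 28.085 g → 14.33 wt%.
Difference = 14.84 − 14.33 = 0.51 percentage points.

0.51 percentage points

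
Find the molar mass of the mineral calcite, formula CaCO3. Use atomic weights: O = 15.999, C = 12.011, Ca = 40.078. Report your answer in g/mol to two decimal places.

100.09 g/mol

The formula mass is the sum 1*40.078 + 1*12.011 + 3*15.999.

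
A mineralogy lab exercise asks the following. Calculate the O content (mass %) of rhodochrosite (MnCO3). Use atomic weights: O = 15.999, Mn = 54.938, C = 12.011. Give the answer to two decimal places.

M(MnCO3) = 114.946 g/mol.
O contributes 3 × 15.999 = 47.997 g per mole.
47.997/114.946 = 0.4176 → 41.76%.

41.76 mass %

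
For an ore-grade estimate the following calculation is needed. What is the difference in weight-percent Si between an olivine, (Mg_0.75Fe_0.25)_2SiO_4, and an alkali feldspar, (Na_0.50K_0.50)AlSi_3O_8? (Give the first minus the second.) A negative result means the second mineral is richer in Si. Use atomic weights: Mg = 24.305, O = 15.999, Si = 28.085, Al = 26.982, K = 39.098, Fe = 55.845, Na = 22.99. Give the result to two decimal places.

-13.22 percentage points

Si in (Mg_0.75Fe_0.25)_2SiO_4: molar mass 156.461 g/mol; 1×28.085 = 28.085 g → 17.95 wt%.
Si in (Na_0.50K_0.50)AlSi_3O_8: molar mass 270.273 g/mol; 3×28.085 = 84.255 g → 31.17 wt%.
Difference = 17.95 − 31.17 = -13.22 percentage points.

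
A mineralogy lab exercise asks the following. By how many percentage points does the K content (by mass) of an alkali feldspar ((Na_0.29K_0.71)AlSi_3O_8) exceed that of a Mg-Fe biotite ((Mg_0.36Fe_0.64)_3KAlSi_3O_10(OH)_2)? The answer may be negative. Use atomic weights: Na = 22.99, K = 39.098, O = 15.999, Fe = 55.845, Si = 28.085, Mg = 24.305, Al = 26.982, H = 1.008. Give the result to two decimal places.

1.96 percentage points

M((Na_0.29K_0.71)AlSi_3O_8) = 273.656 g/mol, so wt% K = 27.760/273.656 × 100 = 10.14%.
M((Mg_0.36Fe_0.64)_3KAlSi_3O_10(OH)_2) = 477.811 g/mol, so wt% K = 39.098/477.811 × 100 = 8.18%.
10.14 − 8.18 = 1.96 pp.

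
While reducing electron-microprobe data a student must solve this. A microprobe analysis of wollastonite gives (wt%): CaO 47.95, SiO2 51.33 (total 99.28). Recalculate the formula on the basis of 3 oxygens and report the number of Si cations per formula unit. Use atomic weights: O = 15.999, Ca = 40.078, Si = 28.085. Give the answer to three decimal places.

1.000 Si apfu

CaO (M=56.077): mol = 0.85507; Ca = 0.85507, O = 0.85507.
SiO2 (M=60.083): mol = 0.85432; Si = 0.85432, O = 1.70864.
ΣO = 2.56371; factor = 3/ΣO = 1.17018.
Si apfu = 0.85432 × 1.17018 = 1.000.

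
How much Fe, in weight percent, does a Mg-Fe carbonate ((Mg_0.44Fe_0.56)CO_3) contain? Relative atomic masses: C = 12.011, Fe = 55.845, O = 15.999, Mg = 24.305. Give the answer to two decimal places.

30.67 weight percent

Formula mass = 0.44×24.305 + 0.56×55.845 + 1×12.011 + 3×15.999 = 101.975 g/mol, of which 31.273 g is Fe.
So Fe makes up 31.273/101.975 = 0.3067 of the mass, i.e. 30.67%.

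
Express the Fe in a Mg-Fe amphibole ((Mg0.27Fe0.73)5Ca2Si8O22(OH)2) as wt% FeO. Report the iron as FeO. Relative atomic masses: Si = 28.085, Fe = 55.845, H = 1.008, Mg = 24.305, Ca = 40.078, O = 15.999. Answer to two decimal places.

28.27 wt%

Formula mass = 927.474 g/mol.
3.65 Fe → 3.6500 mol FeO per formula unit; M(FeO) = 71.844, so FeO mass = 262.231 g.
262.231/927.474 × 100 = 28.27 wt%.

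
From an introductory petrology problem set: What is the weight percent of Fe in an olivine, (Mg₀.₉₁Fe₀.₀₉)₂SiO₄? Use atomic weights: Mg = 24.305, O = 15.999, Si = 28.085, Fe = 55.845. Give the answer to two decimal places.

M((Mg₀.₉₁Fe₀.₀₉)₂SiO₄) = 146.368 g/mol.
Fe contributes 0.18 × 55.845 = 10.052 g per mole.
10.052/146.368 = 0.0687 → 6.87%.

6.87 wt%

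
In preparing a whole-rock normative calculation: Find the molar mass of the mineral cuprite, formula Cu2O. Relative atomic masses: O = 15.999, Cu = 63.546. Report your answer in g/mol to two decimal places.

143.09 g/mol

Cu: 2 × 63.546 = 127.0920
O: 1 × 15.999 = 15.9990
Summing the contributions gives the formula mass.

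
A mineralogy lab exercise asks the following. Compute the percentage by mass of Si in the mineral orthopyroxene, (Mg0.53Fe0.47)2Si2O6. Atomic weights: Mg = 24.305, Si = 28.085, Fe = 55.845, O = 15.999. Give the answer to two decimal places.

24.38 weight percent

M((Mg0.53Fe0.47)2Si2O6) = 230.422 g/mol.
Si contributes 2 × 28.085 = 56.170 g per mole.
56.170/230.422 = 0.2438 → 24.38%.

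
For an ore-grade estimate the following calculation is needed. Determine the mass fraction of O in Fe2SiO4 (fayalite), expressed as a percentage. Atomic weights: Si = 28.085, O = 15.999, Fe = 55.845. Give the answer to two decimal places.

31.41 wt%

Formula mass = 2×55.845 + 1×28.085 + 4×15.999 = 203.771 g/mol, of which 63.996 g is O.
So O makes up 63.996/203.771 = 0.3141 of the mass, i.e. 31.41%.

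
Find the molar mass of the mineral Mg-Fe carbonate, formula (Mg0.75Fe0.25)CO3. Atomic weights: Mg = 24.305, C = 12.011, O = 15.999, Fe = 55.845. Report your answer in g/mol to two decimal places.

M = 0.75*24.305 + 0.25*55.845 + 1*12.011 + 3*15.999

92.20 g/mol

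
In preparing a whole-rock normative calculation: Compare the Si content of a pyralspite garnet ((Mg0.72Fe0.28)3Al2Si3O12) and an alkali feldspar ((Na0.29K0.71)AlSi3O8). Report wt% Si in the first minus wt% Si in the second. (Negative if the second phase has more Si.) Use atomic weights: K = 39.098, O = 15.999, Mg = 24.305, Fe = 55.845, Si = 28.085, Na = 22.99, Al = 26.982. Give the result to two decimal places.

First mineral: 84.255 g Si in 429.616 g formula = 19.61 wt% Si.
Second mineral: 84.255 g Si in 273.656 g formula = 30.79 wt% Si.
19.61% − 30.79% gives a difference of -11.18 percentage points.

-11.18 percentage points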